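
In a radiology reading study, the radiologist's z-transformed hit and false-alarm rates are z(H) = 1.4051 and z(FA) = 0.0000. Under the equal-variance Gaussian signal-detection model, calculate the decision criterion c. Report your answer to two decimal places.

c = −½·[z(H) + z(FA)] = −½·(1.4051 + 0.0000) = -0.70255
c < 0: the radiologist has a liberal response bias.

c = -0.70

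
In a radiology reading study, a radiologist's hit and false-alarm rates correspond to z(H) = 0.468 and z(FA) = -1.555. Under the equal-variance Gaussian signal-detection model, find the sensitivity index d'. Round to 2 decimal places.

d' = 2.02

d' = z(H) − z(FA) = 0.468 − (-1.555) = 2.023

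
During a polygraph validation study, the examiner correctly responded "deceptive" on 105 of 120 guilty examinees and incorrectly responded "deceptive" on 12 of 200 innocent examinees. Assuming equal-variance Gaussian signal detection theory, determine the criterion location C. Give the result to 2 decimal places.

C = 0.20

H = 105/120 = 0.8750
FA = 12/200 = 0.0600
Φ⁻¹(H) = 1.150
Φ⁻¹(FA) = -1.555
c = −½·[z(H) + z(FA)] = −0.5 × (1.150 + (-1.555)) = 0.2025
c > 0: the examiner has a conservative response bias.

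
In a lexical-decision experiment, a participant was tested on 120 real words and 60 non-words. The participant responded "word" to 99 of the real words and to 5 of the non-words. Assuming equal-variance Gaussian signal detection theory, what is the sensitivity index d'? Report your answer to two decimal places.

d' = 2.32

H = 99/120 = 0.8250
FA = 5/60 = 0.0833
z(0.8250) = 0.935, z(0.0833) = -1.383
d' = z(H) − z(FA) = 0.935 − (-1.383) = 2.318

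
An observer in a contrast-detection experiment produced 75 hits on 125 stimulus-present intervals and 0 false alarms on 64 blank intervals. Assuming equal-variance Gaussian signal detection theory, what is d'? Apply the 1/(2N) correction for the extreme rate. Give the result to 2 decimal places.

d' = 2.67

The false-alarm rate is 0/64 = 0, so apply the 1/(2N) correction: FA → 1/(2·64) = 0.00781.
z(H) = z(0.60000) = 0.253
z(FA) = z(0.00781) = -2.418
d' = 0.253 − (-2.418) = 2.671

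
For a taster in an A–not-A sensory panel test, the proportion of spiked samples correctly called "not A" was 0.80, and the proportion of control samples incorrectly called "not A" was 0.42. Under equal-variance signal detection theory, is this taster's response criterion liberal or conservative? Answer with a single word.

z(H) = 0.842, z(FA) = -0.202
c = −½·(z(H) + z(FA)) = -0.320
c < 0 → liberal criterion (biased toward responding “yes”).

liberal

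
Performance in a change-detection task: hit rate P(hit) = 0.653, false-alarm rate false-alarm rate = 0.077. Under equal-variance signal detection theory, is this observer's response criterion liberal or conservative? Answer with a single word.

conservative

z(H) = 0.393, z(FA) = -1.426
c = −½·(z(H) + z(FA)) = 0.5165
c > 0 → conservative criterion (biased toward responding “no”).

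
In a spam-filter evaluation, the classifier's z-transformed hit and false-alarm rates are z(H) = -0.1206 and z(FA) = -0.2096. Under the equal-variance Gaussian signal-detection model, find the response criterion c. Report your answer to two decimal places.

c = 0.17

c = −½·[z(H) + z(FA)] = −½·(-0.1206 + (-0.2096)) = 0.1651
c > 0: the classifier has a conservative response bias.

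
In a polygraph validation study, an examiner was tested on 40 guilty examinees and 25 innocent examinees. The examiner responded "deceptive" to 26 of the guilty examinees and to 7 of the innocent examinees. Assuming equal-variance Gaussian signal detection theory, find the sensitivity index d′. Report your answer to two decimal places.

d′ = 0.97

H = 26/40 = 0.6500
FA = 7/25 = 0.2800
z(H) = z(0.6500) = 0.385
z(FA) = z(0.2800) = -0.583
d' = z(H) − z(FA) = 0.385 − (-0.583) = 0.968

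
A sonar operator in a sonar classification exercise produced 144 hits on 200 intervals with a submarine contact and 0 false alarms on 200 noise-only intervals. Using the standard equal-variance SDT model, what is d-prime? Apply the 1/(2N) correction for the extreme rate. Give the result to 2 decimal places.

d-prime = 3.39

The false-alarm rate is 0/200 = 0, so apply the 1/(2N) correction: FA → 1/(2·200) = 0.00250.
z(H) = z(0.72000) = 0.583
z(FA) = z(0.00250) = -2.807
d' = 0.583 − (-2.807) = 3.390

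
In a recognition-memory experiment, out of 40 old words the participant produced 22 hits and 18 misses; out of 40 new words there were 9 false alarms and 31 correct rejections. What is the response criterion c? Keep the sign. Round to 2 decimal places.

c = 0.31

H = 22/40 = 0.5500
FA = 9/40 = 0.2250
Φ⁻¹(H) = 0.126
Φ⁻¹(FA) = -0.755
c = −½·[z(H) + z(FA)] = −0.5 × (0.126 + (-0.755)) = 0.3145
c > 0: the participant has a conservative response bias.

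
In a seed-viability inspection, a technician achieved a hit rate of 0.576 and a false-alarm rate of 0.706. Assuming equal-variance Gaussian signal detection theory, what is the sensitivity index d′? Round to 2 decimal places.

z(H) = z(0.576) = 0.192
z(FA) = z(0.706) = 0.542
d' = z(H) − z(FA) = 0.192 − 0.542 = -0.350

d′ = -0.35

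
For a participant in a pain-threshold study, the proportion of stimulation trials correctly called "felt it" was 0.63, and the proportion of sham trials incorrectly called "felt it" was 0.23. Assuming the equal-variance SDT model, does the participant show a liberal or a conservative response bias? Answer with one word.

z(H) = 0.332, z(FA) = -0.739
c = −½·(z(H) + z(FA)) = 0.2035
c > 0 → conservative criterion (biased toward responding “no”).

conservative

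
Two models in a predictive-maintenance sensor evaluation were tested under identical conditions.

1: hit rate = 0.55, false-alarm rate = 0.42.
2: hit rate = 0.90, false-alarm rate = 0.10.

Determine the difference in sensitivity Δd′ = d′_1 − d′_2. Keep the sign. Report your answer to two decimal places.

1: z(0.55) = 0.126, z(0.42) = -0.202, d' = 0.328
2: z(0.90) = 1.282, z(0.10) = -1.282, d' = 2.564
Δd' = d'_1 − d'_2 = 0.328 − 2.564 = -2.236
2 has the higher sensitivity.

Δd′ = -2.24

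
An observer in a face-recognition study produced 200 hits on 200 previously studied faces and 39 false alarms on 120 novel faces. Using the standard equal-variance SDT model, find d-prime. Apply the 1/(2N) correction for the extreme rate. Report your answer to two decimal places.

The hit rate is 200/200 = 1, so apply the 1/(2N) correction: H → 1 − 1/(2·200) = 0.99750.
z(H) = z(0.99750) = 2.807
z(FA) = z(0.32500) = -0.454
d' = 2.807 − (-0.454) = 3.261

d-prime = 3.26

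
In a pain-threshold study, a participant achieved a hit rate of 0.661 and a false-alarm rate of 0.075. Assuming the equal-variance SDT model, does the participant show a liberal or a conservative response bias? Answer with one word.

conservative

z(H) = 0.415, z(FA) = -1.440
c = −½·(z(H) + z(FA)) = 0.5125
c > 0 → conservative criterion (biased toward responding “no”).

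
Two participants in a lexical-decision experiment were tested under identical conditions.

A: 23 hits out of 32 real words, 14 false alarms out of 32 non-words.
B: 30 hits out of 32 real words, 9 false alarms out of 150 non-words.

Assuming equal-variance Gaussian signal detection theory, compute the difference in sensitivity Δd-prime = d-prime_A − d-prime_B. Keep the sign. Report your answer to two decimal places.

Δd-prime = -2.35

A: z(0.7188) = 0.579, z(0.4375) = -0.157, d' = 0.736
B: z(0.9375) = 1.534, z(0.0600) = -1.555, d' = 3.089
Δd' = d'_A − d'_B = 0.736 − 3.089 = -2.353
B has the higher sensitivity.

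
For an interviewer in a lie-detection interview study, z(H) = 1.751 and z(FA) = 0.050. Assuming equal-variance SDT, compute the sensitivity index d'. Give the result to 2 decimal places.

d' = 1.70

d' = z(H) − z(FA) = 1.751 − 0.050 = 1.701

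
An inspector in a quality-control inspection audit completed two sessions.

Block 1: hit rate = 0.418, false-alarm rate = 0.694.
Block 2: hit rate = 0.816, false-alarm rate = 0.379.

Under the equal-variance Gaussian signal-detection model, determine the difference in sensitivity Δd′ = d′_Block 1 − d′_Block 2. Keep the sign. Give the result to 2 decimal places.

Block 1: z(0.418) = -0.207, z(0.694) = 0.507, d' = -0.714
Block 2: z(0.816) = 0.900, z(0.379) = -0.308, d' = 1.208
Δd' = d'_Block 1 − d'_Block 2 = -0.714 − 1.208 = -1.922
Block 2 has the higher sensitivity.

Δd′ = -1.92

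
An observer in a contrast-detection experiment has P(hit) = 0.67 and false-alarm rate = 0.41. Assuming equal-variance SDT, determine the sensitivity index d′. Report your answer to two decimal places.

d′ = 0.67

Φ⁻¹(H) = Φ⁻¹(0.67) = 0.4399
Φ⁻¹(FA) = Φ⁻¹(0.41) = -0.2275
d' = z(H) − z(FA) = 0.4399 − (-0.2275) = 0.6674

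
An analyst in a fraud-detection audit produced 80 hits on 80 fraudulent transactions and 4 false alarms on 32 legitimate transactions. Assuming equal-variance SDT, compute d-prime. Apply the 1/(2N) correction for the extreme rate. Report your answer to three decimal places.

The hit rate is 80/80 = 1, so apply the 1/(2N) correction: H → 1 − 1/(2·80) = 0.99375.
z(H) = z(0.99375) = 2.4977
z(FA) = z(0.12500) = -1.1503
d' = 2.4977 − (-1.1503) = 3.6480

d-prime = 3.648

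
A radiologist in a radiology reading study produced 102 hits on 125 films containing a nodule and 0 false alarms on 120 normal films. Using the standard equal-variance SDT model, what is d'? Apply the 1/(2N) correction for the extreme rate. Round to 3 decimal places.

d' = 3.538

The false-alarm rate is 0/120 = 0, so apply the 1/(2N) correction: FA → 1/(2·120) = 0.00417.
z(H) = z(0.81600) = 0.9002
z(FA) = z(0.00417) = -2.6380
d' = 0.9002 − (-2.6380) = 3.5382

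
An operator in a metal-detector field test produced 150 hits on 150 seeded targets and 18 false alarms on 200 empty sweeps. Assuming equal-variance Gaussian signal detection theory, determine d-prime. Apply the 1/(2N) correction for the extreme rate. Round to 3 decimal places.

The hit rate is 150/150 = 1, so apply the 1/(2N) correction: H → 1 − 1/(2·150) = 0.99667.
z(H) = z(0.99667) = 2.7134
z(FA) = z(0.09000) = -1.3408
d' = 2.7134 − (-1.3408) = 4.0542

d-prime = 4.054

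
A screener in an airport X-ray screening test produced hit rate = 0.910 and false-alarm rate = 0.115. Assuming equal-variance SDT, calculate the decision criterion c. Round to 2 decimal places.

Φ⁻¹(H) = Φ⁻¹(0.910) = 1.3408
Φ⁻¹(FA) = Φ⁻¹(0.115) = -1.2004
c = −½·[z(H) + z(FA)] = −0.5 × (1.3408 + (-1.2004)) = -0.0702

c = -0.07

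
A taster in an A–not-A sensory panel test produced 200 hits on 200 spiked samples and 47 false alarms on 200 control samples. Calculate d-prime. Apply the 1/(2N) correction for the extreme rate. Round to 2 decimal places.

The hit rate is 200/200 = 1, so apply the 1/(2N) correction: H → 1 − 1/(2·200) = 0.99750.
z(H) = z(0.99750) = 2.807
z(FA) = z(0.23500) = -0.722
d' = 2.807 − (-0.722) = 3.529

d-prime = 3.53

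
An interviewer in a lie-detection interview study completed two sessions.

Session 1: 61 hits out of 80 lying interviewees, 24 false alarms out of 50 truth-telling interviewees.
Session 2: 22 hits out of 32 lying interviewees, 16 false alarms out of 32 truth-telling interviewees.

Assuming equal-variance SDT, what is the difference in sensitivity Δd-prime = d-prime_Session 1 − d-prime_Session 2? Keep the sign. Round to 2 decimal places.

Session 1: z(0.7625) = 0.714, z(0.4800) = -0.050, d' = 0.764
Session 2: z(0.6875) = 0.489, z(0.5000) = 0.000, d' = 0.489
Δd' = d'_Session 1 − d'_Session 2 = 0.764 − 0.489 = 0.275
Session 1 has the higher sensitivity.

Δd-prime = 0.28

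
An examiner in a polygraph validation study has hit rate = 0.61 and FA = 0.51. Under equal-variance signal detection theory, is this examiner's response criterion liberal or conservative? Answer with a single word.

liberal

z(H) = 0.279, z(FA) = 0.025
c = −½·(z(H) + z(FA)) = -0.152
c < 0 → liberal criterion (biased toward responding “yes”).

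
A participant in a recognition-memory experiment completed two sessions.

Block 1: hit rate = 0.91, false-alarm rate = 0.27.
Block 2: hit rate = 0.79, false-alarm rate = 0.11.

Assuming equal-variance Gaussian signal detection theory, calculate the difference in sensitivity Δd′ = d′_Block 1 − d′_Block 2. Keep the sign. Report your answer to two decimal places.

Δd′ = -0.08

Block 1: z(0.91) = 1.341, z(0.27) = -0.613, d' = 1.954
Block 2: z(0.79) = 0.806, z(0.11) = -1.227, d' = 2.033
Δd' = d'_Block 1 − d'_Block 2 = 1.954 − 2.033 = -0.079
Block 2 has the higher sensitivity.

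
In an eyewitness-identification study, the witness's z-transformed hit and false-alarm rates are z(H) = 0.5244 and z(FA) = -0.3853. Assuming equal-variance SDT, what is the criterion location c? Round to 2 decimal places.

c = −½·[z(H) + z(FA)] = −½·(0.5244 + (-0.3853)) = -0.06955

c = -0.07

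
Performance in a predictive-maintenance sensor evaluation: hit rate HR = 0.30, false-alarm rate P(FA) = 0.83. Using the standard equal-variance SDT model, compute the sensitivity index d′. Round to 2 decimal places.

z(H) = z(0.30) = -0.524
z(FA) = z(0.83) = 0.954
d' = z(H) − z(FA) = -0.524 − 0.954 = -1.478

d′ = -1.48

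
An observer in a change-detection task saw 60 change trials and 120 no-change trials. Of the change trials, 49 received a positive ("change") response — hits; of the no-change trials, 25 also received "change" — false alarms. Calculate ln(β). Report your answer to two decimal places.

H = 49/60 = 0.8167
FA = 25/120 = 0.2083
z(H) = z(0.8167) = 0.903
z(FA) = z(0.2083) = -0.812
ln β = −½·[z(H)² − z(FA)²] = −0.5 × (0.815 − 0.659) = -0.078

ln β = -0.08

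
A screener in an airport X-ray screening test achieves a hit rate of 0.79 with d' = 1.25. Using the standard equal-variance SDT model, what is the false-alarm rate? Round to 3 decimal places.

z(hit rate) = z(0.79) = 0.8064
z(FA) = z(H) − d' = 0.8064 − 1.25 = -0.4436
false-alarm rate = Φ(-0.4436) = 0.3287

false-alarm rate = 0.329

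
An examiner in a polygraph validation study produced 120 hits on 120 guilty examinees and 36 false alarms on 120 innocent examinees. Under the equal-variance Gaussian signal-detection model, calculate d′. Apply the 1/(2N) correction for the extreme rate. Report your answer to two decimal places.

The hit rate is 120/120 = 1, so apply the 1/(2N) correction: H → 1 − 1/(2·120) = 0.99583.
z(H) = z(0.99583) = 2.638
z(FA) = z(0.30000) = -0.524
d' = 2.638 − (-0.524) = 3.162

d′ = 3.16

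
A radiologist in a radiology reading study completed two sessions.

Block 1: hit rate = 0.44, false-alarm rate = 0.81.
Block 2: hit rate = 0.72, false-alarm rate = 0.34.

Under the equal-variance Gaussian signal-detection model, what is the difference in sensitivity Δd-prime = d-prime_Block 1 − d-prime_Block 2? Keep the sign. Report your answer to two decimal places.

Block 1: z(0.44) = -0.151, z(0.81) = 0.878, d' = -1.029
Block 2: z(0.72) = 0.583, z(0.34) = -0.412, d' = 0.995
Δd' = d'_Block 1 − d'_Block 2 = -1.029 − 0.995 = -2.024
Block 2 has the higher sensitivity.

Δd-prime = -2.02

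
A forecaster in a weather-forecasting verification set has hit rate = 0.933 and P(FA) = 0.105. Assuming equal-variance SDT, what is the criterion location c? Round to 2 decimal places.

z(H) = z(0.933) = 1.4985
z(FA) = z(0.105) = -1.2536
c = −½·[z(H) + z(FA)] = −0.5 × (1.4985 + (-1.2536)) = -0.12245

c = -0.12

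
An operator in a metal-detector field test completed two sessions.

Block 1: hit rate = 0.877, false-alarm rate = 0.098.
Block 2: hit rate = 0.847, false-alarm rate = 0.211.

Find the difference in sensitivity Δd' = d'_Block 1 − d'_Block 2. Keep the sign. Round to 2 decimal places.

Block 1: z(0.877) = 1.160, z(0.098) = -1.293, d' = 2.453
Block 2: z(0.847) = 1.024, z(0.211) = -0.803, d' = 1.827
Δd' = d'_Block 1 − d'_Block 2 = 2.453 − 1.827 = 0.626
Block 1 has the higher sensitivity.

Δd' = 0.63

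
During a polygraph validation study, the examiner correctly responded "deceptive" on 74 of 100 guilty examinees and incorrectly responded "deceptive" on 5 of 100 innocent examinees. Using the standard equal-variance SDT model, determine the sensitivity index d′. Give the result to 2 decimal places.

d′ = 2.29

H = 74/100 = 0.7400
FA = 5/100 = 0.0500
z(0.7400) = 0.643, z(0.0500) = -1.645
d' = z(H) − z(FA) = 0.643 − (-1.645) = 2.288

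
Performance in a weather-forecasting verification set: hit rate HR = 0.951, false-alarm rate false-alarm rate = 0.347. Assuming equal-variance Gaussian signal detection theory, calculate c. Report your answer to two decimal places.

c = -0.63

z(H) = z(0.951) = 1.6546
z(FA) = z(0.347) = -0.3934
c = −½·[z(H) + z(FA)] = −0.5 × (1.6546 + (-0.3934)) = -0.6306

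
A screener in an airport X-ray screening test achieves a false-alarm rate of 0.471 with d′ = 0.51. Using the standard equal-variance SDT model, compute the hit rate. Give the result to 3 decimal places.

hit rate = 0.669

z(false-alarm rate) = z(0.471) = -0.0728
z(H) = z(FA) + d' = -0.0728 + 0.51 = 0.4372
hit rate = Φ(0.4372) = 0.6690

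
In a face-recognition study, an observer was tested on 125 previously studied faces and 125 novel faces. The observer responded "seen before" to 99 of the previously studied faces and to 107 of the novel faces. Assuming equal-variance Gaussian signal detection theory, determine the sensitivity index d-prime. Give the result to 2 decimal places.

d-prime = -0.25

H = 99/125 = 0.7920
FA = 107/125 = 0.8560
z(H) = z(0.7920) = 0.8134
z(FA) = z(0.8560) = 1.0625
d' = z(H) − z(FA) = 0.8134 − 1.0625 = -0.2491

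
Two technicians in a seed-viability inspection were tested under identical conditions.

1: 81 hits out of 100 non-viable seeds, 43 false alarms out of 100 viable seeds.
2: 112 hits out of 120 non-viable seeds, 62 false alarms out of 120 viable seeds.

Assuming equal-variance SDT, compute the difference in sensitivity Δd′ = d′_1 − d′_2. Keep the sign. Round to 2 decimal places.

1: z(0.8100) = 0.878, z(0.4300) = -0.176, d' = 1.054
2: z(0.9333) = 1.501, z(0.5167) = 0.042, d' = 1.459
Δd' = d'_1 − d'_2 = 1.054 − 1.459 = -0.405
2 has the higher sensitivity.

Δd′ = -0.41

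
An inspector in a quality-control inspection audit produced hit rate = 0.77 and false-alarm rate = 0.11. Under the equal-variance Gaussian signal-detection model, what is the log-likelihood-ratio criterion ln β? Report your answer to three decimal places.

z(H) = z(0.77) = 0.7388
z(FA) = z(0.11) = -1.2265
ln β = −½·[z(H)² − z(FA)²] = −0.5 × (0.5458 − 1.5043) = 0.47925

ln β = 0.479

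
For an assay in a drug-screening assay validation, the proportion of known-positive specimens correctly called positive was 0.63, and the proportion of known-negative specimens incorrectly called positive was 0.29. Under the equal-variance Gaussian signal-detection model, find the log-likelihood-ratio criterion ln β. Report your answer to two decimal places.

ln β = 0.10

z(0.63) = 0.332, z(0.29) = -0.553
ln β = −½·[z(H)² − z(FA)²] = −0.5 × (0.110 − 0.306) = 0.098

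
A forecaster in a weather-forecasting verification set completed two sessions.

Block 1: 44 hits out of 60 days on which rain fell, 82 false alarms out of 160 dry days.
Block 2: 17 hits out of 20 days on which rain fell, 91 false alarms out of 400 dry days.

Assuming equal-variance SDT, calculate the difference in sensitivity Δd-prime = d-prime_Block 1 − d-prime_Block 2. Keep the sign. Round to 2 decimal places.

Δd-prime = -1.19

Block 1: z(0.7333) = 0.623, z(0.5125) = 0.031, d' = 0.592
Block 2: z(0.8500) = 1.036, z(0.2275) = -0.747, d' = 1.783
Δd' = d'_Block 1 − d'_Block 2 = 0.592 − 1.783 = -1.191
Block 2 has the higher sensitivity.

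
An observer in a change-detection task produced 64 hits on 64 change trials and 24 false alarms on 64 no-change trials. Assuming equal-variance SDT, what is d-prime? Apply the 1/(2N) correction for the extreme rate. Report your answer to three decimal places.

d-prime = 2.736

The hit rate is 64/64 = 1, so apply the 1/(2N) correction: H → 1 − 1/(2·64) = 0.99219.
z(H) = z(0.99219) = 2.4177
z(FA) = z(0.37500) = -0.3186
d' = 2.4177 − (-0.3186) = 2.7363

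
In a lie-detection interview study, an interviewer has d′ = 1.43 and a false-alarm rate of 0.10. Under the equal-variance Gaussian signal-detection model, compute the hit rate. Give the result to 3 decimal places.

z(false-alarm rate) = z(0.10) = -1.2816
z(H) = z(FA) + d' = -1.2816 + 1.43 = 0.1484
hit rate = Φ(0.1484) = 0.5590

hit rate = 0.559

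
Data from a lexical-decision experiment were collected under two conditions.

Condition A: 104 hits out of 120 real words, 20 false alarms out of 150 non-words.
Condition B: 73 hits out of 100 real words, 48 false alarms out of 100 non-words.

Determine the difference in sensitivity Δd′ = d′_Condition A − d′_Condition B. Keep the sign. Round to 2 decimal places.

Δd′ = 1.56

Condition A: z(0.8667) = 1.111, z(0.1333) = -1.111, d' = 2.222
Condition B: z(0.7300) = 0.613, z(0.4800) = -0.050, d' = 0.663
Δd' = d'_Condition A − d'_Condition B = 2.222 − 0.663 = 1.559
Condition A has the higher sensitivity.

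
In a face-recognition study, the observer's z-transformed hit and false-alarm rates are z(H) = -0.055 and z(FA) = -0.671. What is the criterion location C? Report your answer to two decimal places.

c = −½·[z(H) + z(FA)] = −½·(-0.055 + (-0.671)) = 0.363
c > 0: the observer has a conservative response bias.

C = 0.36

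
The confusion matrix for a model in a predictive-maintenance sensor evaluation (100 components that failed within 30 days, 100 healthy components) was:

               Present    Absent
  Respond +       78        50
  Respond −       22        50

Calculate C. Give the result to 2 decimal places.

C = -0.39

H = 78/100 = 0.7800
FA = 50/100 = 0.5000
Φ⁻¹(H) = Φ⁻¹(0.7800) = 0.772
Φ⁻¹(FA) = Φ⁻¹(0.5000) = 0.000
c = −½·[z(H) + z(FA)] = −0.5 × (0.772 + 0.000) = -0.386
c < 0: the model has a liberal response bias.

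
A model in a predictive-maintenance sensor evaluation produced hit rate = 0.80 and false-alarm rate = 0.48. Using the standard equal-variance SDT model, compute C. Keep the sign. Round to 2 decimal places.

C = -0.40

z(0.80) = 0.8416, z(0.48) = -0.0502
c = −½·[z(H) + z(FA)] = −0.5 × (0.8416 + (-0.0502)) = -0.3957
c < 0: the model has a liberal response bias.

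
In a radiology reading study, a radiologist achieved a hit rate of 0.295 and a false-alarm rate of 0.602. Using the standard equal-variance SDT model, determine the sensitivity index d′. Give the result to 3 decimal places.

Φ⁻¹(H) = -0.5388
Φ⁻¹(FA) = 0.2585
d' = z(H) − z(FA) = -0.5388 − 0.2585 = -0.7973

d′ = -0.797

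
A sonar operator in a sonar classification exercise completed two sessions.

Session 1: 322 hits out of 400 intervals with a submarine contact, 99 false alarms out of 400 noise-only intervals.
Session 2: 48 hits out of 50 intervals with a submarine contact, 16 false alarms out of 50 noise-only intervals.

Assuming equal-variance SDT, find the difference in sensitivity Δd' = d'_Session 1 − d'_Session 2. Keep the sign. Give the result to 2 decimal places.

Session 1: z(0.8050) = 0.860, z(0.2475) = -0.682, d' = 1.542
Session 2: z(0.9600) = 1.751, z(0.3200) = -0.468, d' = 2.219
Δd' = d'_Session 1 − d'_Session 2 = 1.542 − 2.219 = -0.677
Session 2 has the higher sensitivity.

Δd' = -0.68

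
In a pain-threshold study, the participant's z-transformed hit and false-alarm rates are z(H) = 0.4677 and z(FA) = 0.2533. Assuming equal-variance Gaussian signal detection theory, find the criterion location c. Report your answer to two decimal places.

c = -0.36

c = −½·[z(H) + z(FA)] = −½·(0.4677 + 0.2533) = -0.3605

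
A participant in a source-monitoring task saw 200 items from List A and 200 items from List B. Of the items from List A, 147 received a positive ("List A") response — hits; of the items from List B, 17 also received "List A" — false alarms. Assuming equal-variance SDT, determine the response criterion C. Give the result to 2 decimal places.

C = 0.37

H = 147/200 = 0.7350
FA = 17/200 = 0.0850
z(H) = 0.628
z(FA) = -1.372
c = −½·[z(H) + z(FA)] = −0.5 × (0.628 + (-1.372)) = 0.372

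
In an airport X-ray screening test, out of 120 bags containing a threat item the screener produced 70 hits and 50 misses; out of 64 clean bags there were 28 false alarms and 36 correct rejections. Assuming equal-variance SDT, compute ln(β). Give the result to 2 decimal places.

ln β = -0.01

H = 70/120 = 0.5833
FA = 28/64 = 0.4375
z(0.5833) = 0.210, z(0.4375) = -0.157
ln β = −½·[z(H)² − z(FA)²] = −0.5 × (0.044 − 0.025) = -0.0095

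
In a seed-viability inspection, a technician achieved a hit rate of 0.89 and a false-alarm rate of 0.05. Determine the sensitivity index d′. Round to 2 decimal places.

z(0.89) = 1.227, z(0.05) = -1.645
d' = z(H) − z(FA) = 1.227 − (-1.645) = 2.872

d′ = 2.87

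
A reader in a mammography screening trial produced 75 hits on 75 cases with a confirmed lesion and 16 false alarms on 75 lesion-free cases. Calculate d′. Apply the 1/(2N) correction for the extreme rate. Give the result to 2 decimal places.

The hit rate is 75/75 = 1, so apply the 1/(2N) correction: H → 1 − 1/(2·75) = 0.99333.
z(H) = z(0.99333) = 2.475
z(FA) = z(0.21333) = -0.795
d' = 2.475 − (-0.795) = 3.270

d′ = 3.27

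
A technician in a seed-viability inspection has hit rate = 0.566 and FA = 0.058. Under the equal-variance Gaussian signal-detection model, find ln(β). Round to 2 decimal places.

ln β = 1.22

z(0.566) = 0.166, z(0.058) = -1.572
ln β = −½·[z(H)² − z(FA)²] = −0.5 × (0.028 − 2.471) = 1.2215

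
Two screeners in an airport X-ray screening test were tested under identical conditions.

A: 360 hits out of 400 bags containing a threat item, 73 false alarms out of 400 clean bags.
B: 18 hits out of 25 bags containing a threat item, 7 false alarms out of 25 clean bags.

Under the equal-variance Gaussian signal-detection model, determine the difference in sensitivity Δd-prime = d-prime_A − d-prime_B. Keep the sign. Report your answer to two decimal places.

A: z(0.9000) = 1.282, z(0.1825) = -0.906, d' = 2.188
B: z(0.7200) = 0.583, z(0.2800) = -0.583, d' = 1.166
Δd' = d'_A − d'_B = 2.188 − 1.166 = 1.022
A has the higher sensitivity.

Δd-prime = 1.02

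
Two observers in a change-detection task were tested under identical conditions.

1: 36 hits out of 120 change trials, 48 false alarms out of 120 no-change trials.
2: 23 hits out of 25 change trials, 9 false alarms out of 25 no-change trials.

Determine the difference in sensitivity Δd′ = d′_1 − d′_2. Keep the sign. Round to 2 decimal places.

1: z(0.3000) = -0.524, z(0.4000) = -0.253, d' = -0.271
2: z(0.9200) = 1.405, z(0.3600) = -0.358, d' = 1.763
Δd' = d'_1 − d'_2 = -0.271 − 1.763 = -2.034
2 has the higher sensitivity.

Δd′ = -2.03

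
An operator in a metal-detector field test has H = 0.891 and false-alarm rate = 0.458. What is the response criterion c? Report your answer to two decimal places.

z(0.891) = 1.2319, z(0.458) = -0.1055
c = −½·[z(H) + z(FA)] = −0.5 × (1.2319 + (-0.1055)) = -0.5632

c = -0.56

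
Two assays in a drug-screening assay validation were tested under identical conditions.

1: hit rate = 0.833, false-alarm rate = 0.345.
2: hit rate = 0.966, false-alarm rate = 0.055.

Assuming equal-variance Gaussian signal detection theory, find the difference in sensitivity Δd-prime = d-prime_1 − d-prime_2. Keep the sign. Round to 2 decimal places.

1: z(0.833) = 0.966, z(0.345) = -0.399, d' = 1.365
2: z(0.966) = 1.825, z(0.055) = -1.598, d' = 3.423
Δd' = d'_1 − d'_2 = 1.365 − 3.423 = -2.058
2 has the higher sensitivity.

Δd-prime = -2.06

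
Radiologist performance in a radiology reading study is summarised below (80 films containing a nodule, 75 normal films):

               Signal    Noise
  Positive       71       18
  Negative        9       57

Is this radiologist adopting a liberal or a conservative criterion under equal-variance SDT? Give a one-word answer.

liberal

z(H) = 1.213, z(FA) = -0.706
c = −½·(z(H) + z(FA)) = -0.2535
c < 0 → liberal criterion (biased toward responding “yes”).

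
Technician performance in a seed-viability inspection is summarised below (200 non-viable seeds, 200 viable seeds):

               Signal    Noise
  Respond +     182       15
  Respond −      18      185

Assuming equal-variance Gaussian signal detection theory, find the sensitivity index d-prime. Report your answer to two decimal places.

H = 182/200 = 0.9100
FA = 15/200 = 0.0750
z(H) = z(0.9100) = 1.341
z(FA) = z(0.0750) = -1.440
d' = z(H) − z(FA) = 1.341 − (-1.440) = 2.781

d-prime = 2.78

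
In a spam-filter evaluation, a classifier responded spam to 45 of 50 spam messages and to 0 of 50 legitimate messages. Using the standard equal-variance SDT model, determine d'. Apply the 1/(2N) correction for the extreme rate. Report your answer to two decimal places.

The false-alarm rate is 0/50 = 0, so apply the 1/(2N) correction: FA → 1/(2·50) = 0.01000.
z(H) = z(0.90000) = 1.282
z(FA) = z(0.01000) = -2.326
d' = 1.282 − (-2.326) = 3.608

d' = 3.61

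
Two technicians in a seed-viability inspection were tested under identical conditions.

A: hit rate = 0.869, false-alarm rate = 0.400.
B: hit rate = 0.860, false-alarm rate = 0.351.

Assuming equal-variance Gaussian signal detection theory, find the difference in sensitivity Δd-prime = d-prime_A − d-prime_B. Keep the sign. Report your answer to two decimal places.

Δd-prime = -0.09

A: z(0.869) = 1.122, z(0.400) = -0.253, d' = 1.375
B: z(0.860) = 1.080, z(0.351) = -0.383, d' = 1.463
Δd' = d'_A − d'_B = 1.375 − 1.463 = -0.088
B has the higher sensitivity.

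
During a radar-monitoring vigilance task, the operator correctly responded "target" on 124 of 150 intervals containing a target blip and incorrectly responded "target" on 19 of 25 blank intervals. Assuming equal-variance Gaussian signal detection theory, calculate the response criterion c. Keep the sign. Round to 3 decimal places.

H = 124/150 = 0.8267
FA = 19/25 = 0.7600
z(H) = 0.9412
z(FA) = 0.7063
c = −½·[z(H) + z(FA)] = −0.5 × (0.9412 + 0.7063) = -0.82375
c < 0: the operator has a liberal response bias.

c = -0.824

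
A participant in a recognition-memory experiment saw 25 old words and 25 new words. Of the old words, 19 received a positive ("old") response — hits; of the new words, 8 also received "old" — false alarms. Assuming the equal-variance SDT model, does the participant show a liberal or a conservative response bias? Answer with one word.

z(H) = 0.706, z(FA) = -0.468
c = −½·(z(H) + z(FA)) = -0.119
c < 0 → liberal criterion (biased toward responding “yes”).

liberal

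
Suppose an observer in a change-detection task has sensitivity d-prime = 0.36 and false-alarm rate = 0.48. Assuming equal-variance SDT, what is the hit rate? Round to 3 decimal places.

z(false-alarm rate) = z(0.48) = -0.0502
z(H) = z(FA) + d' = -0.0502 + 0.36 = 0.3098
hit rate = Φ(0.3098) = 0.6216

hit rate = 0.622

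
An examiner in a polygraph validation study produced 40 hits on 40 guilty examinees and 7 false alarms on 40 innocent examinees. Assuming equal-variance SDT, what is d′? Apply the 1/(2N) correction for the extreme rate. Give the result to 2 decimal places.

The hit rate is 40/40 = 1, so apply the 1/(2N) correction: H → 1 − 1/(2·40) = 0.98750.
z(H) = z(0.98750) = 2.241
z(FA) = z(0.17500) = -0.935
d' = 2.241 − (-0.935) = 3.176

d′ = 3.18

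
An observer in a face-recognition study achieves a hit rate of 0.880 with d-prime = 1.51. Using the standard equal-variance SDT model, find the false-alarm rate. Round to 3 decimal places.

z(hit rate) = z(0.880) = 1.1750
z(FA) = z(H) − d' = 1.1750 − 1.51 = -0.3350
false-alarm rate = Φ(-0.3350) = 0.3688

false-alarm rate = 0.369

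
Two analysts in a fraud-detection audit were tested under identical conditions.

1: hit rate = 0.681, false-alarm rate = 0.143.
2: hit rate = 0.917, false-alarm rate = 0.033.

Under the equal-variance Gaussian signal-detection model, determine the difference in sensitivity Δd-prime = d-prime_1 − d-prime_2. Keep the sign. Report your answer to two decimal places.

Δd-prime = -1.69

1: z(0.681) = 0.470, z(0.143) = -1.067, d' = 1.537
2: z(0.917) = 1.385, z(0.033) = -1.838, d' = 3.223
Δd' = d'_1 − d'_2 = 1.537 − 3.223 = -1.686
2 has the higher sensitivity.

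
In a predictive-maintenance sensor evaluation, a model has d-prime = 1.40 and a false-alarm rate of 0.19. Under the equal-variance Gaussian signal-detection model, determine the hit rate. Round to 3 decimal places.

z(false-alarm rate) = z(0.19) = -0.8779
z(H) = z(FA) + d' = -0.8779 + 1.40 = 0.5221
hit rate = Φ(0.5221) = 0.6992

hit rate = 0.699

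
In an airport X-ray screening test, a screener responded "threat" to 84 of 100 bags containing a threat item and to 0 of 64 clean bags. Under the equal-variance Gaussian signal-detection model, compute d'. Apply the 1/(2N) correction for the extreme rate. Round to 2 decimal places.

The false-alarm rate is 0/64 = 0, so apply the 1/(2N) correction: FA → 1/(2·64) = 0.00781.
z(H) = z(0.84000) = 0.994
z(FA) = z(0.00781) = -2.418
d' = 0.994 − (-2.418) = 3.412

d' = 3.41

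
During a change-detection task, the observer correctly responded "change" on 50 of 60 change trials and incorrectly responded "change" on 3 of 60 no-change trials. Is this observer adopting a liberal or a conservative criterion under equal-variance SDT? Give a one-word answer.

conservative

z(H) = 0.967, z(FA) = -1.645
c = −½·(z(H) + z(FA)) = 0.339
c > 0 → conservative criterion (biased toward responding “no”).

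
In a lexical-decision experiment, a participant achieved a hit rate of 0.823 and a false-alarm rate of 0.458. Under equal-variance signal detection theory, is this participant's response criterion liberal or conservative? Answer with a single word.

z(H) = 0.927, z(FA) = -0.105
c = −½·(z(H) + z(FA)) = -0.411
c < 0 → liberal criterion (biased toward responding “yes”).

liberal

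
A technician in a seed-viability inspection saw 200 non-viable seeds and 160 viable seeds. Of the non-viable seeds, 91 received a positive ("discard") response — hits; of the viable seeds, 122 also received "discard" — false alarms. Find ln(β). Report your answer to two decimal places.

H = 91/200 = 0.4550
FA = 122/160 = 0.7625
z(H) = z(0.4550) = -0.113
z(FA) = z(0.7625) = 0.714
ln β = −½·[z(H)² − z(FA)²] = −0.5 × (0.013 − 0.510) = 0.2485

ln β = 0.25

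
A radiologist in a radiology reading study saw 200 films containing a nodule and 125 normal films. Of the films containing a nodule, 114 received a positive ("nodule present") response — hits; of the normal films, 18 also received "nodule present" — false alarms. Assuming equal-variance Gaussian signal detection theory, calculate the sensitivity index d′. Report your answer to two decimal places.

d′ = 1.24

H = 114/200 = 0.5700
FA = 18/125 = 0.1440
Φ⁻¹(H) = 0.1764
Φ⁻¹(FA) = -1.0625
d' = z(H) − z(FA) = 0.1764 − (-1.0625) = 1.2389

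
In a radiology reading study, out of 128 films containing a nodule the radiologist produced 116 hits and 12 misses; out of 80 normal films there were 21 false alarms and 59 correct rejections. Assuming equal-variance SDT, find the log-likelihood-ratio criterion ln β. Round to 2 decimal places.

H = 116/128 = 0.9062
FA = 21/80 = 0.2625
z(0.9062) = 1.318, z(0.2625) = -0.636
ln β = −½·[z(H)² − z(FA)²] = −0.5 × (1.737 − 0.404) = -0.6665

ln β = -0.67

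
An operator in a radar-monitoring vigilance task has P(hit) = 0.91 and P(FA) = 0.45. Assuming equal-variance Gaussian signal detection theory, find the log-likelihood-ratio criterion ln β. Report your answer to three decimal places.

ln β = -0.891

Φ⁻¹(0.91) = 1.3408, Φ⁻¹(0.45) = -0.1257
ln β = −½·[z(H)² − z(FA)²] = −0.5 × (1.7977 − 0.0158) = -0.89095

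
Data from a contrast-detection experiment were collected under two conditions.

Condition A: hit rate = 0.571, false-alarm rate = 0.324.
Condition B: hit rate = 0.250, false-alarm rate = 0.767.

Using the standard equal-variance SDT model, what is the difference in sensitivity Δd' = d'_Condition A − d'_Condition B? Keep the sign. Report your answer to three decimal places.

Δd' = 2.039

Condition A: z(0.571) = 0.1789, z(0.324) = -0.4565, d' = 0.6354
Condition B: z(0.250) = -0.6745, z(0.767) = 0.7290, d' = -1.4035
Δd' = d'_Condition A − d'_Condition B = 0.6354 − (-1.4035) = 2.0389
Condition A has the higher sensitivity.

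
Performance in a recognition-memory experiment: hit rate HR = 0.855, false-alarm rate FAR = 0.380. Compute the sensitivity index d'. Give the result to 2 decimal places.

d' = 1.36

Φ⁻¹(0.855) = 1.058, Φ⁻¹(0.380) = -0.305
d' = z(H) − z(FA) = 1.058 − (-0.305) = 1.363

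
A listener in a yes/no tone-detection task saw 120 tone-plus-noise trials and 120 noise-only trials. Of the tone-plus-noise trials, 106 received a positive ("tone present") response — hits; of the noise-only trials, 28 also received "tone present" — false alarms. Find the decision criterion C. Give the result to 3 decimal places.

H = 106/120 = 0.8833
FA = 28/120 = 0.2333
z(H) = z(0.8833) = 1.1916
z(FA) = z(0.2333) = -0.7280
c = −½·[z(H) + z(FA)] = −0.5 × (1.1916 + (-0.7280)) = -0.2318
c < 0: the listener has a liberal response bias.

C = -0.232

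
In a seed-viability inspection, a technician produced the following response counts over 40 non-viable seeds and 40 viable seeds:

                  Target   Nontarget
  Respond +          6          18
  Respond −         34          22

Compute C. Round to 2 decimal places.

C = 0.58

H = 6/40 = 0.1500
FA = 18/40 = 0.4500
z(H) = z(0.1500) = -1.036
z(FA) = z(0.4500) = -0.126
c = −½·[z(H) + z(FA)] = −0.5 × (-1.036 + (-0.126)) = 0.581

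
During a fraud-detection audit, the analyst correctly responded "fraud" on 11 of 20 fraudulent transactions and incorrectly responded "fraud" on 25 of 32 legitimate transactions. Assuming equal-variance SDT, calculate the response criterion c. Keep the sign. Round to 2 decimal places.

c = -0.45

H = 11/20 = 0.5500
FA = 25/32 = 0.7812
z(H) = 0.126
z(FA) = 0.776
c = −½·[z(H) + z(FA)] = −0.5 × (0.126 + 0.776) = -0.451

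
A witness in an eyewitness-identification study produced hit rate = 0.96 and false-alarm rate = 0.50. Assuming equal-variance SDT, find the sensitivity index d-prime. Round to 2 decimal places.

d-prime = 1.75

z(H) = z(0.96) = 1.751
z(FA) = z(0.50) = 0.000
d' = z(H) − z(FA) = 1.751 − 0.000 = 1.751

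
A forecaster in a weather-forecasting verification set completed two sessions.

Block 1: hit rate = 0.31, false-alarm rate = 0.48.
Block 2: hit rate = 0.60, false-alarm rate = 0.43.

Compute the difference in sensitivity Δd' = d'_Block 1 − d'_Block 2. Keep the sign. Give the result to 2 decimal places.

Block 1: z(0.31) = -0.496, z(0.48) = -0.050, d' = -0.446
Block 2: z(0.60) = 0.253, z(0.43) = -0.176, d' = 0.429
Δd' = d'_Block 1 − d'_Block 2 = -0.446 − 0.429 = -0.875
Block 2 has the higher sensitivity.

Δd' = -0.88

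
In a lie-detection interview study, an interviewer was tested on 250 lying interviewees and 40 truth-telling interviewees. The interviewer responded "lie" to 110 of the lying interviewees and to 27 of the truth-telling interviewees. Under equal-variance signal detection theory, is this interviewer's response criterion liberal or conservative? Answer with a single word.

z(H) = -0.151, z(FA) = 0.454
c = −½·(z(H) + z(FA)) = -0.1515
c < 0 → liberal criterion (biased toward responding “yes”).

liberal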